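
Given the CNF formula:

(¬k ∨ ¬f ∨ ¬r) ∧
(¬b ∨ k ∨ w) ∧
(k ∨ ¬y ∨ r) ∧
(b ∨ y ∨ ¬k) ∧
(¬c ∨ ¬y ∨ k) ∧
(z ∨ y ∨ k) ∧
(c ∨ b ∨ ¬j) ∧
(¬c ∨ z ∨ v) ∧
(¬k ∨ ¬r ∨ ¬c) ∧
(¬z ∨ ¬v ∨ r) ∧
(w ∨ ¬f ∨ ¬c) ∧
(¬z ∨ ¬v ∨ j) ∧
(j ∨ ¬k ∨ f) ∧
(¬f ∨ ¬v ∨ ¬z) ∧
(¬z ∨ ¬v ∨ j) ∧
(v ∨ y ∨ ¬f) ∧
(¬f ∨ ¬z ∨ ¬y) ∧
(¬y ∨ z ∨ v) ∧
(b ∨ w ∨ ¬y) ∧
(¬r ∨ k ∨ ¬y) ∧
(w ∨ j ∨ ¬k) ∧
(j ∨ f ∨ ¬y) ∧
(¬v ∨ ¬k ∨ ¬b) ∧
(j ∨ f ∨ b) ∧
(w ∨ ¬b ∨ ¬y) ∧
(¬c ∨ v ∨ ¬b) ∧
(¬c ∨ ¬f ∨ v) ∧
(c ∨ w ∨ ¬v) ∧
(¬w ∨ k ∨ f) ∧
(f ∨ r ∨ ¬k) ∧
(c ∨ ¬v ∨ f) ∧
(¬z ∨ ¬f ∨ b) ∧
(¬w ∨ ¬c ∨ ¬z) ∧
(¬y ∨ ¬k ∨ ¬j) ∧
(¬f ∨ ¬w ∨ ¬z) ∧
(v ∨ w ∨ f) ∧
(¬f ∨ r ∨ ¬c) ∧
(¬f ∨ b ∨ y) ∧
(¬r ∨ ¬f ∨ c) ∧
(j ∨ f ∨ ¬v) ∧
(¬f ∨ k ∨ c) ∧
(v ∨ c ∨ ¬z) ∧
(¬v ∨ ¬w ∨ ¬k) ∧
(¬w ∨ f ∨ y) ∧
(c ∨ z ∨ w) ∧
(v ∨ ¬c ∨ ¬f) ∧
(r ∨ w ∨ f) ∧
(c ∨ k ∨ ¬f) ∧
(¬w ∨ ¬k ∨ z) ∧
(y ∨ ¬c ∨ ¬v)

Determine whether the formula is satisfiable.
No

No, the formula is not satisfiable.

No assignment of truth values to the variables can make all 50 clauses true simultaneously.

The formula is UNSAT (unsatisfiable).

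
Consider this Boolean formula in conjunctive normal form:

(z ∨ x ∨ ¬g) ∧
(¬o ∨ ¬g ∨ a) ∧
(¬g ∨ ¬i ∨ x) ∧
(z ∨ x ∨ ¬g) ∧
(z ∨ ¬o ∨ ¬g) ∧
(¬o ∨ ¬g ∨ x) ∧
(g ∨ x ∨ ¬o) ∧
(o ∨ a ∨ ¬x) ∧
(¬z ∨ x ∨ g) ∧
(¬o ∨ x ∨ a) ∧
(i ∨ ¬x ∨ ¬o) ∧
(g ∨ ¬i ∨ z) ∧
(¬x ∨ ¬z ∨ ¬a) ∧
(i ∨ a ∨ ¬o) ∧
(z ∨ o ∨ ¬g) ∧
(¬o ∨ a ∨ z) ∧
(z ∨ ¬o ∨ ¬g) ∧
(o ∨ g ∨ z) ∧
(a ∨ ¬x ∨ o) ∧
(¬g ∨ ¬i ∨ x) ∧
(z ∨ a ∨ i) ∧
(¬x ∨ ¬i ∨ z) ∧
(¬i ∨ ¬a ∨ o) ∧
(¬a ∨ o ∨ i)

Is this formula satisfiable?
Yes

Yes, the formula is satisfiable.

One satisfying assignment is: o=False, x=False, z=True, a=False, g=True, i=False

Verification: With this assignment, all 24 clauses evaluate to true.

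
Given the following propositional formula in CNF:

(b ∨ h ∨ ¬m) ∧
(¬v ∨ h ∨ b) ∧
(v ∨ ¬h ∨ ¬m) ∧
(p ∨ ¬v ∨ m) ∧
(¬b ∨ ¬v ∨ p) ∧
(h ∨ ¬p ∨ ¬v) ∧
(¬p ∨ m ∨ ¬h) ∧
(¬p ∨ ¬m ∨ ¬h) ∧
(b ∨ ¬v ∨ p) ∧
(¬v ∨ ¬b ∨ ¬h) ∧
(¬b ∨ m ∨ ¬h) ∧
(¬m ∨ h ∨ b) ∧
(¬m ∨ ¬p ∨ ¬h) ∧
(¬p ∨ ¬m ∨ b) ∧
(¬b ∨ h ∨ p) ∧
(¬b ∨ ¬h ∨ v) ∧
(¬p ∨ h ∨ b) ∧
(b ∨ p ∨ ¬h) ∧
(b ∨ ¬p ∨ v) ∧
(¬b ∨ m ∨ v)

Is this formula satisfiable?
Yes

Yes, the formula is satisfiable.

One satisfying assignment is: v=False, b=False, h=False, m=False, p=False

Verification: With this assignment, all 20 clauses evaluate to true.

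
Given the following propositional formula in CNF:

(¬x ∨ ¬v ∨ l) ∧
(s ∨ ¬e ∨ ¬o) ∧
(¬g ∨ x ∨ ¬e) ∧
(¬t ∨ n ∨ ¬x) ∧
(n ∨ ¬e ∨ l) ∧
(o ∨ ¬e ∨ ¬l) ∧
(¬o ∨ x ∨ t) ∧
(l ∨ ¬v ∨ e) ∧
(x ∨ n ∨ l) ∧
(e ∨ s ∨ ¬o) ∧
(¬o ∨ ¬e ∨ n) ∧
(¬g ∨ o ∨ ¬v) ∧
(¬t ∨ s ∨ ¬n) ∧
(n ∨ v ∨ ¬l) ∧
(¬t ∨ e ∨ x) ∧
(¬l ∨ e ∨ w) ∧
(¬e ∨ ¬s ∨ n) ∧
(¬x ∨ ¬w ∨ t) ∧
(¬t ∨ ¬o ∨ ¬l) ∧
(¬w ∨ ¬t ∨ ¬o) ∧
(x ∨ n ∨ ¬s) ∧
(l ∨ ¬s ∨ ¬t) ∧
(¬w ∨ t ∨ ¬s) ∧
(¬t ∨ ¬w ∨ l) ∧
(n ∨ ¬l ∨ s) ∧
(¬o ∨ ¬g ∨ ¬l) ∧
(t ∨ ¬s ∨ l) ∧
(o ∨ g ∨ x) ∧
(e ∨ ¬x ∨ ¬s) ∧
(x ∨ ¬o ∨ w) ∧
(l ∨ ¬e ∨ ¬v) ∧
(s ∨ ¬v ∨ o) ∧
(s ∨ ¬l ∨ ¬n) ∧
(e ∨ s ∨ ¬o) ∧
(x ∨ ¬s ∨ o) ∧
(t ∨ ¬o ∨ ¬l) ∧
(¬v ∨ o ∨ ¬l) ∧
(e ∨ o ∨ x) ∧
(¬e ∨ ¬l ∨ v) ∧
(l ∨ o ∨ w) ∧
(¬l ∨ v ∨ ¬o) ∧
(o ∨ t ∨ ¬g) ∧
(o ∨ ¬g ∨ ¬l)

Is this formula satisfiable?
No

No, the formula is not satisfiable.

No assignment of truth values to the variables can make all 43 clauses true simultaneously.

The formula is UNSAT (unsatisfiable).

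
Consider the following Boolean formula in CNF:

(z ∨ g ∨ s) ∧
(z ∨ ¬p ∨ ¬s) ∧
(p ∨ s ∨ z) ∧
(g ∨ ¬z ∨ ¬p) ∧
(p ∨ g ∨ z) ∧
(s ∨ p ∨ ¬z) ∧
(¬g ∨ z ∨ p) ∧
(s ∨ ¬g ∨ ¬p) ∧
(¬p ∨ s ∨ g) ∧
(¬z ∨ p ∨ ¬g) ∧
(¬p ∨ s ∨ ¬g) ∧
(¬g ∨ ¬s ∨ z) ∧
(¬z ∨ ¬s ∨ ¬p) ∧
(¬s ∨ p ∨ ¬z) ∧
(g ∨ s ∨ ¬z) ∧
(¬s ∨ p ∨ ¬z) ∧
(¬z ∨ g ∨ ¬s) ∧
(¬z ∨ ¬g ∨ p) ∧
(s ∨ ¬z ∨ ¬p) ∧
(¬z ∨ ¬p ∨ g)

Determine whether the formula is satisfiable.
No

No, the formula is not satisfiable.

No assignment of truth values to the variables can make all 20 clauses true simultaneously.

The formula is UNSAT (unsatisfiable).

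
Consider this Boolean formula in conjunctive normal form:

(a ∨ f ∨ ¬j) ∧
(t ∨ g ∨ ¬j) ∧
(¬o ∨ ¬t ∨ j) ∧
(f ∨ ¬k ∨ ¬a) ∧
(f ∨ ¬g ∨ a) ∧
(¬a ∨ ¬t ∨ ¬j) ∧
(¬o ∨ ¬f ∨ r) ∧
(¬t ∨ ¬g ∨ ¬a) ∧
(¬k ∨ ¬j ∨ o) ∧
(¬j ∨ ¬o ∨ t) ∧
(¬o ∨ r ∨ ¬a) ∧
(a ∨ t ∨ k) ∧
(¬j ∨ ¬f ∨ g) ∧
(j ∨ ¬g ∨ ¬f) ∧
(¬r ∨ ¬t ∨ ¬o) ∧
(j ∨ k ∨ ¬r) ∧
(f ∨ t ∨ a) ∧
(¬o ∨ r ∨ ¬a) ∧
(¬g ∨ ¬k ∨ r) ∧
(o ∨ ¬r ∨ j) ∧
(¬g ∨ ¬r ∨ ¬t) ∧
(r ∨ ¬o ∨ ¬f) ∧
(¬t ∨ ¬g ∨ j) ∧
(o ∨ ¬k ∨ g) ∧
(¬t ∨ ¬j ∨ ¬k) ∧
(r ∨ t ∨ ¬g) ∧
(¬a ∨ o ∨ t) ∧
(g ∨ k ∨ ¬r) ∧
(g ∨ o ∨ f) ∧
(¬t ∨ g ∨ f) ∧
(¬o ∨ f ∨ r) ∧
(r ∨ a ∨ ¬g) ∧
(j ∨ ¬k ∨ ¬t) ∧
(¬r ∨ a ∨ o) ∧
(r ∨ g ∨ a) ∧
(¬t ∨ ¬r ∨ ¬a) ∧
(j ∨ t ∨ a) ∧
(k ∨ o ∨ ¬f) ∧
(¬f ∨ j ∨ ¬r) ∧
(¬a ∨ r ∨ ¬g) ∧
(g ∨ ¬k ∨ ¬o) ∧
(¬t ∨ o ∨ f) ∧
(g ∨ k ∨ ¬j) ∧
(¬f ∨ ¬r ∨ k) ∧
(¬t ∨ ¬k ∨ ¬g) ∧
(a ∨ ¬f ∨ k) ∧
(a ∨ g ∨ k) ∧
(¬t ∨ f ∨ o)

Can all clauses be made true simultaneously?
No

No, the formula is not satisfiable.

No assignment of truth values to the variables can make all 48 clauses true simultaneously.

The formula is UNSAT (unsatisfiable).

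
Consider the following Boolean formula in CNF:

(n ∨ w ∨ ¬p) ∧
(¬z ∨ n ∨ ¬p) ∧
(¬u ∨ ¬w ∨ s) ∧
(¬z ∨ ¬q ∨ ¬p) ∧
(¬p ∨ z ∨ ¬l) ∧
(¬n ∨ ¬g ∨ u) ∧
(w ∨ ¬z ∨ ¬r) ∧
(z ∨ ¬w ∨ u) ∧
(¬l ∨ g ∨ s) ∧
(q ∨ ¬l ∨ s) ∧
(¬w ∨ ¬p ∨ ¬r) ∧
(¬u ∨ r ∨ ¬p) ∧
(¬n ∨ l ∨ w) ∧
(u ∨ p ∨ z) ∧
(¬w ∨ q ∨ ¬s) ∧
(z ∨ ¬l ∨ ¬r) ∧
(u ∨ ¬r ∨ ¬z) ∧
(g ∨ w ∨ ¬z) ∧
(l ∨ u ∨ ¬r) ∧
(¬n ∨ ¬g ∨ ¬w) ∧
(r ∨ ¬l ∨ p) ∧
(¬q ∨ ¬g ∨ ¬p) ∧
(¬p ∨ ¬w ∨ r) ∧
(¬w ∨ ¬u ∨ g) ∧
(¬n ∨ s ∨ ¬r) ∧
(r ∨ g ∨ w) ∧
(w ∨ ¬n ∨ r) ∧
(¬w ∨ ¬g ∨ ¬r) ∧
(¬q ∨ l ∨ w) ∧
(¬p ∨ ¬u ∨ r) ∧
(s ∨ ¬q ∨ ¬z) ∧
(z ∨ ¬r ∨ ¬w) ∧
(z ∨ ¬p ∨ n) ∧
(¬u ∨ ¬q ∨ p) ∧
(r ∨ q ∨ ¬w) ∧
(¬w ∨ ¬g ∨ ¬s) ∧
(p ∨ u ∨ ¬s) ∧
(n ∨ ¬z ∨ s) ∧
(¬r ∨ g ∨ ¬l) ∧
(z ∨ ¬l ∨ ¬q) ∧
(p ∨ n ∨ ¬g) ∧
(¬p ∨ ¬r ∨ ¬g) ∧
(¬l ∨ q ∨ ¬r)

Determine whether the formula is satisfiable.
Yes

Yes, the formula is satisfiable.

One satisfying assignment is: s=False, l=False, n=False, g=False, p=False, z=False, w=False, r=True, q=False, u=True

Verification: With this assignment, all 43 clauses evaluate to true.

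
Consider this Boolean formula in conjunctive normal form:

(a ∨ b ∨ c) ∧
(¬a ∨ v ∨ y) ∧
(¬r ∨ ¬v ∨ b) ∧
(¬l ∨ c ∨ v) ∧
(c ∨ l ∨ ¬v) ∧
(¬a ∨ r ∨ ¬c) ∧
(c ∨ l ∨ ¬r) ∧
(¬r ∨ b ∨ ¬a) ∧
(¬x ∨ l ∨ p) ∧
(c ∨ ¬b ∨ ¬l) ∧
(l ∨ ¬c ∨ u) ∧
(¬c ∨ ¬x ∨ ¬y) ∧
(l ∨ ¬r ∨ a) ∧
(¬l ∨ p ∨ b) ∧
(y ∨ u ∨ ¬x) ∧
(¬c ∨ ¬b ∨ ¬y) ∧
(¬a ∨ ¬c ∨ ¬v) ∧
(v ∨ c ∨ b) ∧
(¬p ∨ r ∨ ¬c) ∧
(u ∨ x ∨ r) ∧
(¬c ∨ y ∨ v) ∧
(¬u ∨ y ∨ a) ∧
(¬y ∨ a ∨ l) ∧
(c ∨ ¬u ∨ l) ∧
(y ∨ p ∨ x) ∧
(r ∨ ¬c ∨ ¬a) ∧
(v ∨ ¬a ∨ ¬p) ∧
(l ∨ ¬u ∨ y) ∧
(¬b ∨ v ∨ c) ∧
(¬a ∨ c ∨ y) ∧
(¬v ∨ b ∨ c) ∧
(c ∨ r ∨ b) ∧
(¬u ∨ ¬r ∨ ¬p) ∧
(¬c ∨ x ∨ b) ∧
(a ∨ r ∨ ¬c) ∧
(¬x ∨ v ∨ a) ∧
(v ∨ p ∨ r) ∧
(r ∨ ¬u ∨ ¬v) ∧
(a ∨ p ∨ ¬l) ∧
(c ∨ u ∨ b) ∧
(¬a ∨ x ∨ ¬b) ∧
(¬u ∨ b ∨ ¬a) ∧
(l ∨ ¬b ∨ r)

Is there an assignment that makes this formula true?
Yes

Yes, the formula is satisfiable.

One satisfying assignment is: l=True, b=True, p=True, u=False, c=True, y=False, x=False, v=True, r=True, a=False

Verification: With this assignment, all 43 clauses evaluate to true.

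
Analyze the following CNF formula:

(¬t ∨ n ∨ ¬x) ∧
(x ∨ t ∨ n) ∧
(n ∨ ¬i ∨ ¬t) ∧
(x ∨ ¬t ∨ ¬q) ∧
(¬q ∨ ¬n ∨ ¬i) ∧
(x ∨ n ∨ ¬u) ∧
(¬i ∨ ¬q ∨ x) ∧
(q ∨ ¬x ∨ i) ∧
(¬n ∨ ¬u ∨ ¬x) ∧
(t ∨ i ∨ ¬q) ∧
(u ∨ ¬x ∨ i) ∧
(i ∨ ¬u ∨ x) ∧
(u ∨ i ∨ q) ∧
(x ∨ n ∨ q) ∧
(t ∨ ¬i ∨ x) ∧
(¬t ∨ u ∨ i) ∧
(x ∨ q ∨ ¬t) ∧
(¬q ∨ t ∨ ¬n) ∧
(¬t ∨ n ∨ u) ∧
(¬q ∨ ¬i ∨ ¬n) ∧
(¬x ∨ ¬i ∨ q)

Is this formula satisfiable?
Yes

Yes, the formula is satisfiable.

One satisfying assignment is: u=True, t=False, i=True, n=False, q=True, x=True

Verification: With this assignment, all 21 clauses evaluate to true.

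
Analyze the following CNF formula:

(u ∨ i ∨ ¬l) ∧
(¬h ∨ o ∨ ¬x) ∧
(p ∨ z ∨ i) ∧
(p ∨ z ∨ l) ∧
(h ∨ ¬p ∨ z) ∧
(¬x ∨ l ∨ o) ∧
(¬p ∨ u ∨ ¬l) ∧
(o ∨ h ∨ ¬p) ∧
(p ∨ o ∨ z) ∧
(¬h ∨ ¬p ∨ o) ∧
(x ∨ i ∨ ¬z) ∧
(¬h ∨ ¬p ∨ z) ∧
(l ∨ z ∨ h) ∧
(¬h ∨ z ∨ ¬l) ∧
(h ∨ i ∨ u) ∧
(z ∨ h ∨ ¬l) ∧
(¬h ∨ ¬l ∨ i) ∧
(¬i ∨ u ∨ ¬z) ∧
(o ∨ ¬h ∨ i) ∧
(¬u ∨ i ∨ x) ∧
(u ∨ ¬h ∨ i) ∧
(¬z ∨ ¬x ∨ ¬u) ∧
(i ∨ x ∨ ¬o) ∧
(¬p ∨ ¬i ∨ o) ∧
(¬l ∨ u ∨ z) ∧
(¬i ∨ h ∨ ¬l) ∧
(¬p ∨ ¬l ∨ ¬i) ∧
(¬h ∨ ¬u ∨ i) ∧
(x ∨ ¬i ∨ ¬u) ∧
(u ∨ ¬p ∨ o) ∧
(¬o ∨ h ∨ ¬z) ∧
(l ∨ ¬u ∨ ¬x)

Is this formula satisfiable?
No

No, the formula is not satisfiable.

No assignment of truth values to the variables can make all 32 clauses true simultaneously.

The formula is UNSAT (unsatisfiable).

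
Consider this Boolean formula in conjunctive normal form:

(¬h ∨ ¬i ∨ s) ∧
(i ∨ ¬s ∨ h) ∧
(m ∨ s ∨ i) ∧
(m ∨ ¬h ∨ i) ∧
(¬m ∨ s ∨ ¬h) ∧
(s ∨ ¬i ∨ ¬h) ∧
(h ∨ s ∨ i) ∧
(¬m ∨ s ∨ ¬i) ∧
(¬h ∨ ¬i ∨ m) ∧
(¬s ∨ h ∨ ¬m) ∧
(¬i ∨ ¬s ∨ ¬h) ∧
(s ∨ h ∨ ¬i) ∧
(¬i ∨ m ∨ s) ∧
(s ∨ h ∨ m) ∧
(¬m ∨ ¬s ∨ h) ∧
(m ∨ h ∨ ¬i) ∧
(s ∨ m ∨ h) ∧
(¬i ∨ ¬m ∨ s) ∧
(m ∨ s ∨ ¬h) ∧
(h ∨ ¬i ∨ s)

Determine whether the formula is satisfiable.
Yes

Yes, the formula is satisfiable.

One satisfying assignment is: i=False, h=True, s=True, m=True

Verification: With this assignment, all 20 clauses evaluate to true.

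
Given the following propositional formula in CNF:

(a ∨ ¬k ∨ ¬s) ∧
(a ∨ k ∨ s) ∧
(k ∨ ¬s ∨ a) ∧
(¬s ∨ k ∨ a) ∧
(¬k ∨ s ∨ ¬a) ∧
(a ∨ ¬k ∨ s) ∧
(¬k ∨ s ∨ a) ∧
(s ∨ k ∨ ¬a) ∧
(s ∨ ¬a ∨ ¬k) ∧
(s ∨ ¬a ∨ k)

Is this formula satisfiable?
Yes

Yes, the formula is satisfiable.

One satisfying assignment is: s=True, k=False, a=True

Verification: With this assignment, all 10 clauses evaluate to true.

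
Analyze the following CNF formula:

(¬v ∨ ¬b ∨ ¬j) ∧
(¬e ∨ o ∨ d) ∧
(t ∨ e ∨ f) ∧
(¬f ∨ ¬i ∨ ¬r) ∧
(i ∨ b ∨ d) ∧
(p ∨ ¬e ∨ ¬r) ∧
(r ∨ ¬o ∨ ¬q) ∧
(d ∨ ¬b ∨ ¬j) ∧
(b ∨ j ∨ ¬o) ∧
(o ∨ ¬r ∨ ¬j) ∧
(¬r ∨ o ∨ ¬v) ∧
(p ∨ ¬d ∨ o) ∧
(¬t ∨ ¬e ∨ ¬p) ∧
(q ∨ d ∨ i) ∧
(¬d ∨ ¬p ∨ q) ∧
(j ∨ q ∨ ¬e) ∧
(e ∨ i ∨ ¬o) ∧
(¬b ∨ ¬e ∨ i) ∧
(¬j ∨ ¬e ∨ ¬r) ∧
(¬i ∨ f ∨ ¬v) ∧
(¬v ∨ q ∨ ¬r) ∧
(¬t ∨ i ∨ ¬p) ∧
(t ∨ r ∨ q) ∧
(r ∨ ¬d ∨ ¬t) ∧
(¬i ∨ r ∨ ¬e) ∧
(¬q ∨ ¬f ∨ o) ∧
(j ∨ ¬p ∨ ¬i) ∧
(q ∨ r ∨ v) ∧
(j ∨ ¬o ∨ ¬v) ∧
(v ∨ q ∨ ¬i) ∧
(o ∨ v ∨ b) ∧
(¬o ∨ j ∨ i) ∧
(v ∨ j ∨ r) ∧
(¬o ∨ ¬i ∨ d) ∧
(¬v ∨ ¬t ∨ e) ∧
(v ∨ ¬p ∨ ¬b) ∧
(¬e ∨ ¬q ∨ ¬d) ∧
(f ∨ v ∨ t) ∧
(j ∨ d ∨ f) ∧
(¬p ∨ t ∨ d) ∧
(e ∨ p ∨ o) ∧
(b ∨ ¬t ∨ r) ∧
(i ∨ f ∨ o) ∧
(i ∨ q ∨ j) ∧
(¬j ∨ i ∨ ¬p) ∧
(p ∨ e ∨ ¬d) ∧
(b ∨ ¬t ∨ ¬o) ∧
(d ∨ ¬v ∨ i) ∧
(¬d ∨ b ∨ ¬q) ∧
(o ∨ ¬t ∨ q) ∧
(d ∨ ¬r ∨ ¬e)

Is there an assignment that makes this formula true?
No

No, the formula is not satisfiable.

No assignment of truth values to the variables can make all 51 clauses true simultaneously.

The formula is UNSAT (unsatisfiable).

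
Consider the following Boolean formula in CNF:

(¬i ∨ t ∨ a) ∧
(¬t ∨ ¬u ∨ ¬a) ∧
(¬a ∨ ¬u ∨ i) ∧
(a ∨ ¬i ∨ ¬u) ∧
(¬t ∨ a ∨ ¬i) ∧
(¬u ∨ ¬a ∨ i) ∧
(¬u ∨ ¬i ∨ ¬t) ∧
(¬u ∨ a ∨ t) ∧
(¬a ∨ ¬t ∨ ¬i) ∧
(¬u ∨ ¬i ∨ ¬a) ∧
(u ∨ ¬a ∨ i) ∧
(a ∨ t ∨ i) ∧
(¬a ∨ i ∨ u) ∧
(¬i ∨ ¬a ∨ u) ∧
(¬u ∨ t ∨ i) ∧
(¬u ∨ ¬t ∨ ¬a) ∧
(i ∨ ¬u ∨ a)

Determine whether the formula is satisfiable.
Yes

Yes, the formula is satisfiable.

One satisfying assignment is: i=False, a=False, t=True, u=False

Verification: With this assignment, all 17 clauses evaluate to true.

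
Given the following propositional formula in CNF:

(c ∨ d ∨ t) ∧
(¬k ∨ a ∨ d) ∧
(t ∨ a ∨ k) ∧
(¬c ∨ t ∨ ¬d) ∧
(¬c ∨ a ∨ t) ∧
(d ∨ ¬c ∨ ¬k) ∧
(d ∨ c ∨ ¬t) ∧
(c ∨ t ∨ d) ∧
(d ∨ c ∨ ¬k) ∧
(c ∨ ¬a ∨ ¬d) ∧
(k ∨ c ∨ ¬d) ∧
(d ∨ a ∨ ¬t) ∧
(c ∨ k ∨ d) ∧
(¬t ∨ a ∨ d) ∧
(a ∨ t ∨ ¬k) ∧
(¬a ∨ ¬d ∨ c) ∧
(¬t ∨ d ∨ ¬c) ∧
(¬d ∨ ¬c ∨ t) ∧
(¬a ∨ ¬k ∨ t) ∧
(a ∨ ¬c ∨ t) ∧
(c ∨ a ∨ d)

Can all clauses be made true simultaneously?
Yes

Yes, the formula is satisfiable.

One satisfying assignment is: k=False, t=False, a=True, d=False, c=True

Verification: With this assignment, all 21 clauses evaluate to true.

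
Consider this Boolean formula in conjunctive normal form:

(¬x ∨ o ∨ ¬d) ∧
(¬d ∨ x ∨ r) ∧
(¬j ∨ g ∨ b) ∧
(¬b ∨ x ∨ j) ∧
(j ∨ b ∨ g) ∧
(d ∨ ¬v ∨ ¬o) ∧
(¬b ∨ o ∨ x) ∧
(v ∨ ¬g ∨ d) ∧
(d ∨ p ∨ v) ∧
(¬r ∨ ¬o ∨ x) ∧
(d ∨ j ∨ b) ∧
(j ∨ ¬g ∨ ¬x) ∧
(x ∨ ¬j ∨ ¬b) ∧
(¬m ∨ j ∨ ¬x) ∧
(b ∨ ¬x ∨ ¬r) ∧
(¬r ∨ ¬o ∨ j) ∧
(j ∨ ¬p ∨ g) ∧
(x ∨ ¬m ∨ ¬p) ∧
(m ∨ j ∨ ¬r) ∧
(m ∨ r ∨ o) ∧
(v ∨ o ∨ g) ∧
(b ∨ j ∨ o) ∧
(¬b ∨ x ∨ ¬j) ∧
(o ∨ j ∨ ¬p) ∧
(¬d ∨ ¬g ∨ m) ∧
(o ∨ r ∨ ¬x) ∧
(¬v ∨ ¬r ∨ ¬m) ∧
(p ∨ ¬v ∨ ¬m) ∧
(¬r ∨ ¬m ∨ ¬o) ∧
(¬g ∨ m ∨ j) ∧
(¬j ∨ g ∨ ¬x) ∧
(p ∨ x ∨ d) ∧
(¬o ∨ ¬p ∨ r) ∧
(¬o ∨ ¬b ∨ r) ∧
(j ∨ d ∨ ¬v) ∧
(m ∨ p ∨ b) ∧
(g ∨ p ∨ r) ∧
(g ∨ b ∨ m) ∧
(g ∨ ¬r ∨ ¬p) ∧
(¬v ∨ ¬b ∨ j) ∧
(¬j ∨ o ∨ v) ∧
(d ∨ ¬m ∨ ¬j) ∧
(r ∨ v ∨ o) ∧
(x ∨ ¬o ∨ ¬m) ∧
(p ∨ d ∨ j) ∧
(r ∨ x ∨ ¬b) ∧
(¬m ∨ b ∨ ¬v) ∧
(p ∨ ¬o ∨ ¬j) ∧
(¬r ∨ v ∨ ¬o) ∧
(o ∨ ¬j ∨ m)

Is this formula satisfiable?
No

No, the formula is not satisfiable.

No assignment of truth values to the variables can make all 50 clauses true simultaneously.

The formula is UNSAT (unsatisfiable).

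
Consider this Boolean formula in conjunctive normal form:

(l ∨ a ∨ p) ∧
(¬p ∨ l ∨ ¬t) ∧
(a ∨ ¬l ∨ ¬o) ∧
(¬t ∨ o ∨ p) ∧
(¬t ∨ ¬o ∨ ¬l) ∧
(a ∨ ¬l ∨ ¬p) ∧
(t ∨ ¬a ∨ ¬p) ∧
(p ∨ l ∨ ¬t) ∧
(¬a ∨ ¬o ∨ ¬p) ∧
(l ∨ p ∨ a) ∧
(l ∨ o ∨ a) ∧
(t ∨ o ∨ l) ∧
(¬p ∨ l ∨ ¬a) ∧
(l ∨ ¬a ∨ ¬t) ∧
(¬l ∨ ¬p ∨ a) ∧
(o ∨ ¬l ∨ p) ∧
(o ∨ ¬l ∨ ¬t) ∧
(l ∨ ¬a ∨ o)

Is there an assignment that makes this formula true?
Yes

Yes, the formula is satisfiable.

One satisfying assignment is: p=False, t=False, a=True, o=True, l=False

Verification: With this assignment, all 18 clauses evaluate to true.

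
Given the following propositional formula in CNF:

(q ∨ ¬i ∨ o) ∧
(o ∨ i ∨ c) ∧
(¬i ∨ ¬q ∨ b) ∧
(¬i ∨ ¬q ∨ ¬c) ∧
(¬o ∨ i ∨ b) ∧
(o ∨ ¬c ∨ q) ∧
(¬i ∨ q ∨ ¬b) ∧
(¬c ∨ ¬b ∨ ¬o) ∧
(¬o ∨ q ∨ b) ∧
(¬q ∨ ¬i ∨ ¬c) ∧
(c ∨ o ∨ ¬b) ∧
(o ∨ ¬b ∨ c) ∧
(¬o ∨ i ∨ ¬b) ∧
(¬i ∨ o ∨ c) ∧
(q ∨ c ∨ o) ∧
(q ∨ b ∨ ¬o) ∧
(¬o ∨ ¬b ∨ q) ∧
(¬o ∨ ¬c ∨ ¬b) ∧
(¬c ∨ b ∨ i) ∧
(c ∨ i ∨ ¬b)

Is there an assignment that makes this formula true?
Yes

Yes, the formula is satisfiable.

One satisfying assignment is: o=False, c=True, b=True, q=True, i=False

Verification: With this assignment, all 20 clauses evaluate to true.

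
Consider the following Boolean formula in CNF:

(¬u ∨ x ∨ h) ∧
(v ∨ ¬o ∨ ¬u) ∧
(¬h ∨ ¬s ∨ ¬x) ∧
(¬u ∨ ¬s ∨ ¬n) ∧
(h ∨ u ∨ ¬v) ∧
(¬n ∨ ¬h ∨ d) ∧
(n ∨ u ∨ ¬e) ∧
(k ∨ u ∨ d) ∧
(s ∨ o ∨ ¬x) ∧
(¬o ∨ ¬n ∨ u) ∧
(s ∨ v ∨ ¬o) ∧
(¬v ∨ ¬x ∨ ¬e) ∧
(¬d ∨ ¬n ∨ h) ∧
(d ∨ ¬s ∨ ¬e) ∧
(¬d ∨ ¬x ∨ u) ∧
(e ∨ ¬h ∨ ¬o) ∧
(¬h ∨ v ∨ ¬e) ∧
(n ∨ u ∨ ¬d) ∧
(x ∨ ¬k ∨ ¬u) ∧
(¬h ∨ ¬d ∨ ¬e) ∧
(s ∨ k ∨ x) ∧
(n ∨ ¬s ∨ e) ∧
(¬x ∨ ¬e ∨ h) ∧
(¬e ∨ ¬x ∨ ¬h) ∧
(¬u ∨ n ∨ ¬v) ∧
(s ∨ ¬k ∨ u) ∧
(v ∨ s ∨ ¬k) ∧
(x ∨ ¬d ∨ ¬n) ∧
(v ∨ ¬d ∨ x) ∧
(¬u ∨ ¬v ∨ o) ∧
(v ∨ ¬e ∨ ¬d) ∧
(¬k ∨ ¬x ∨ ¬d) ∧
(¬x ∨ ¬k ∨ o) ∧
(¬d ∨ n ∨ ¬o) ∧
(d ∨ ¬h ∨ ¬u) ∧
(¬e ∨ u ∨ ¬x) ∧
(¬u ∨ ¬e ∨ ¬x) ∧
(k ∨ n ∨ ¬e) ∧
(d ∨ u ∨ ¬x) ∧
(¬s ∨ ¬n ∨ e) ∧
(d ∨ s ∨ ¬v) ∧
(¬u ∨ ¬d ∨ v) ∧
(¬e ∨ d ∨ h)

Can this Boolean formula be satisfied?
No

No, the formula is not satisfiable.

No assignment of truth values to the variables can make all 43 clauses true simultaneously.

The formula is UNSAT (unsatisfiable).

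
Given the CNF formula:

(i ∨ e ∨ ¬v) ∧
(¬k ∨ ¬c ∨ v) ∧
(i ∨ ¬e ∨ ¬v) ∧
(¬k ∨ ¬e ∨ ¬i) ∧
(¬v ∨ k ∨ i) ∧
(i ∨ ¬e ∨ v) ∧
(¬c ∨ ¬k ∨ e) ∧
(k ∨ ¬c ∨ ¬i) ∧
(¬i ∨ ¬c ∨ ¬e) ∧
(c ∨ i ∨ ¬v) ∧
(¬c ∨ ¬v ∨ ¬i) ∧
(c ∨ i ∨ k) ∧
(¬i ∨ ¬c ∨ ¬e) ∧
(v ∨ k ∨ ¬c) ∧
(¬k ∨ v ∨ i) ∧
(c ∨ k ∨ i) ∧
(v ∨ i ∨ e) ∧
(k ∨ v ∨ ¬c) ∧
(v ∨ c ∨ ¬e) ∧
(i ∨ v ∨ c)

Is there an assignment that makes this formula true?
Yes

Yes, the formula is satisfiable.

One satisfying assignment is: c=False, k=False, v=False, i=True, e=False

Verification: With this assignment, all 20 clauses evaluate to true.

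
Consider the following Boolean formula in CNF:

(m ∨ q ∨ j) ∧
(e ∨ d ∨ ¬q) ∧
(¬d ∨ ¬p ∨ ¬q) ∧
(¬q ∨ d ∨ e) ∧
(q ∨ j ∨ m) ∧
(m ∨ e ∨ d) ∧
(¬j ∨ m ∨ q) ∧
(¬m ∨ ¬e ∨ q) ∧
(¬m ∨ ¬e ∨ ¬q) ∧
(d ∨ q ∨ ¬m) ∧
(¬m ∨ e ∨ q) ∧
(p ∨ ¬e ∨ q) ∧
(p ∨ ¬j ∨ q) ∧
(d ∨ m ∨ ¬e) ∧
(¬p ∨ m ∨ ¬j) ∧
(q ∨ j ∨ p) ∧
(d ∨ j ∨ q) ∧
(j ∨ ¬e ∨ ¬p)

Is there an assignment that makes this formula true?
Yes

Yes, the formula is satisfiable.

One satisfying assignment is: p=False, e=True, m=False, q=True, d=True, j=False

Verification: With this assignment, all 18 clauses evaluate to true.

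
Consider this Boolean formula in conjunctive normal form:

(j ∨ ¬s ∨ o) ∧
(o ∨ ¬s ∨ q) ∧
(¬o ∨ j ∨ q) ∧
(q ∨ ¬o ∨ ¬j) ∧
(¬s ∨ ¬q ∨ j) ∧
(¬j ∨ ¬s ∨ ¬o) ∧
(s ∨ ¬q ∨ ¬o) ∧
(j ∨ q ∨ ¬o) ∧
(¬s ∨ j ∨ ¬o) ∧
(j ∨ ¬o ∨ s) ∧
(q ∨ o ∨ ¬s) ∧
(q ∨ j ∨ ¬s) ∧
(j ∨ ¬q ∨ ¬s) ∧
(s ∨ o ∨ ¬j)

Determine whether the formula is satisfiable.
Yes

Yes, the formula is satisfiable.

One satisfying assignment is: o=False, j=False, q=False, s=False

Verification: With this assignment, all 14 clauses evaluate to true.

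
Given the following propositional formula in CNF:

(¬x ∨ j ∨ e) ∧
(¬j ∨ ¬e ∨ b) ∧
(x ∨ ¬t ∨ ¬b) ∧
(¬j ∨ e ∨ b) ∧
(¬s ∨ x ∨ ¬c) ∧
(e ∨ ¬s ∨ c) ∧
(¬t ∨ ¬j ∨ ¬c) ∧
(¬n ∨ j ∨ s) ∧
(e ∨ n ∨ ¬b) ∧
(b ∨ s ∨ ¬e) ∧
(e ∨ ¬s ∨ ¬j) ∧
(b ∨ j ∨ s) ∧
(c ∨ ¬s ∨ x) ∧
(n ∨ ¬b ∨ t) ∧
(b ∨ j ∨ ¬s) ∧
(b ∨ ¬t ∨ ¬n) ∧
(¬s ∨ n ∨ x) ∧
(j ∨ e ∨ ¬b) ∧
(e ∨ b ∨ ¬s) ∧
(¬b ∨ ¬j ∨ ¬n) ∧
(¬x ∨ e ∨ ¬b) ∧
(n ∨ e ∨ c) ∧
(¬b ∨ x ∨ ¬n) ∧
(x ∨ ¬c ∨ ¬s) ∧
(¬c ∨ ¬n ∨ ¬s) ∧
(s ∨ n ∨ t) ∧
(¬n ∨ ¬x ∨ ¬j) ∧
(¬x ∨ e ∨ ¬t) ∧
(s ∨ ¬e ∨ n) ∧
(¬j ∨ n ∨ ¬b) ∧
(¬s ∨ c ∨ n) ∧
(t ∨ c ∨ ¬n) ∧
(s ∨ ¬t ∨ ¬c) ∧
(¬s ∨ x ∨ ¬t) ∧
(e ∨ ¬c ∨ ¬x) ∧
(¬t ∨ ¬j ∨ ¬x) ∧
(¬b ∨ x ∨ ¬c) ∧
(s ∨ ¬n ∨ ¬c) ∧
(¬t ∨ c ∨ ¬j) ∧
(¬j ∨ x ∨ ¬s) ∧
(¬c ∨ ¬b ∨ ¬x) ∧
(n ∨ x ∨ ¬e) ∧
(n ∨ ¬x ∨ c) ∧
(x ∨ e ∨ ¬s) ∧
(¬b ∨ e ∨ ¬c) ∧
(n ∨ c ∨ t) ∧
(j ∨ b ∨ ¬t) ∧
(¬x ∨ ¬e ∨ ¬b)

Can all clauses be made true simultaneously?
No

No, the formula is not satisfiable.

No assignment of truth values to the variables can make all 48 clauses true simultaneously.

The formula is UNSAT (unsatisfiable).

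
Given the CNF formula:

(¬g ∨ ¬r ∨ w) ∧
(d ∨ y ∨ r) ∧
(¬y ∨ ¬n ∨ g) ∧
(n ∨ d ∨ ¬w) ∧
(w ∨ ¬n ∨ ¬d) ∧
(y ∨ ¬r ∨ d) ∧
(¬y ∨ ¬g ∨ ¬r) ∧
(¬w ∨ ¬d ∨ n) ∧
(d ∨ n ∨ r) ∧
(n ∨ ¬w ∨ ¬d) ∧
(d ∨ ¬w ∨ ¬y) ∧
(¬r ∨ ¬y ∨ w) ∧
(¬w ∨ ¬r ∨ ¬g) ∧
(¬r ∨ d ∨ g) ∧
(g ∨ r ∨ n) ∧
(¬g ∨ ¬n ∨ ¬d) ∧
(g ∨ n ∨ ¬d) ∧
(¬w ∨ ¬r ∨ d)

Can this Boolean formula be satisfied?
Yes

Yes, the formula is satisfiable.

One satisfying assignment is: y=True, g=True, n=True, w=False, r=False, d=False

Verification: With this assignment, all 18 clauses evaluate to true.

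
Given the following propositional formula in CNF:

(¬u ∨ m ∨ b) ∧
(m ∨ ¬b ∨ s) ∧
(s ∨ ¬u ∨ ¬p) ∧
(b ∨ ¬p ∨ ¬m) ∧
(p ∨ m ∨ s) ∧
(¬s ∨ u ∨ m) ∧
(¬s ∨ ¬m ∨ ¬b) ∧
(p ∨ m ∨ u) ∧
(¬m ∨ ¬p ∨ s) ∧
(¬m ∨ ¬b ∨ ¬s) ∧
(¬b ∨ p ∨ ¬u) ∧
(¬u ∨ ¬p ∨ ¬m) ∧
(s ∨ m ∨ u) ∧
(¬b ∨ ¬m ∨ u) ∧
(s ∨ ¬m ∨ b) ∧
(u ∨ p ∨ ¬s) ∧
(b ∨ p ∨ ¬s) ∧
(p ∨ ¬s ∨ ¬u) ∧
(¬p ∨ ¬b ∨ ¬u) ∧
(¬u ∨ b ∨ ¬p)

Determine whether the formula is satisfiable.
No

No, the formula is not satisfiable.

No assignment of truth values to the variables can make all 20 clauses true simultaneously.

The formula is UNSAT (unsatisfiable).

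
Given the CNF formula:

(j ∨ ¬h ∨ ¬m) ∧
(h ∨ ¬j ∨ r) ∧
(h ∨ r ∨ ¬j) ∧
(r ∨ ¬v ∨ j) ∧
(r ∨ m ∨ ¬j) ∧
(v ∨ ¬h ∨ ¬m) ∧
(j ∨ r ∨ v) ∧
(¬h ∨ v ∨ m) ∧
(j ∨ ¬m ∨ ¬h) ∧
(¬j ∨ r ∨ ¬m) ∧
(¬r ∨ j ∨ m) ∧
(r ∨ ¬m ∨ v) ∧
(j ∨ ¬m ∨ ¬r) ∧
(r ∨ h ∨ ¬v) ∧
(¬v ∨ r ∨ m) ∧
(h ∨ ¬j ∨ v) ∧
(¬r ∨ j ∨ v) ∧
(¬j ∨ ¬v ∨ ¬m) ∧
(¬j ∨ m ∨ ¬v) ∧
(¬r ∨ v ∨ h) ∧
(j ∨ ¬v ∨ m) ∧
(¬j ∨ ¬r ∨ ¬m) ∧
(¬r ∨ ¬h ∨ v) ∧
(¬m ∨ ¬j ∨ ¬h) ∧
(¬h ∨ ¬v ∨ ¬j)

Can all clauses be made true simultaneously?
No

No, the formula is not satisfiable.

No assignment of truth values to the variables can make all 25 clauses true simultaneously.

The formula is UNSAT (unsatisfiable).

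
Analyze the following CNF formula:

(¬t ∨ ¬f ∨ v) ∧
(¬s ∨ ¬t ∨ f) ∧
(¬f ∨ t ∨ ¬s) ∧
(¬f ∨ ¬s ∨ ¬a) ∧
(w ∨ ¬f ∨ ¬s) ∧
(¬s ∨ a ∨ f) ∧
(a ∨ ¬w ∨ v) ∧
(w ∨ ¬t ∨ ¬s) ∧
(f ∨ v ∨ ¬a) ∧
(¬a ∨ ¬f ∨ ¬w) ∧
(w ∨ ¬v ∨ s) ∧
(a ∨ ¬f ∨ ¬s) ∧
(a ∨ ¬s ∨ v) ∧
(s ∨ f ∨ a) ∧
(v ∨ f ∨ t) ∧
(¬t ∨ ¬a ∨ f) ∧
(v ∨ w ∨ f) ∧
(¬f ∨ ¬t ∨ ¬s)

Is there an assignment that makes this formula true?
Yes

Yes, the formula is satisfiable.

One satisfying assignment is: a=False, s=False, v=False, f=True, w=False, t=False

Verification: With this assignment, all 18 clauses evaluate to true.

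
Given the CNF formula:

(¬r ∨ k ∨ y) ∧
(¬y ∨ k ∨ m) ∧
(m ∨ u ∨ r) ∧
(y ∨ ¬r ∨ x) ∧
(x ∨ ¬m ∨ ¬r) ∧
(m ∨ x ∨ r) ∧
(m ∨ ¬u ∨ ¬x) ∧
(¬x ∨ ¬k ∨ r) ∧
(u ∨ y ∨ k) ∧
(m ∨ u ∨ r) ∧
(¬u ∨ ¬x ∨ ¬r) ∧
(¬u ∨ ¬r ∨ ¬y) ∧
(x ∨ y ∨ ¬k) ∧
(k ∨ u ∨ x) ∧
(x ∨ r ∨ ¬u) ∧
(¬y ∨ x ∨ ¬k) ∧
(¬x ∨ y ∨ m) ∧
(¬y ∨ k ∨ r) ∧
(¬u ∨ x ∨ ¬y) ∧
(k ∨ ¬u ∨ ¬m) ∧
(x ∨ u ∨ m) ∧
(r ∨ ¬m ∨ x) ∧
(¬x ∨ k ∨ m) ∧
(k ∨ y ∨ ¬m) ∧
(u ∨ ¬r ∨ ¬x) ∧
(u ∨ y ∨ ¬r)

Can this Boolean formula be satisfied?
No

No, the formula is not satisfiable.

No assignment of truth values to the variables can make all 26 clauses true simultaneously.

The formula is UNSAT (unsatisfiable).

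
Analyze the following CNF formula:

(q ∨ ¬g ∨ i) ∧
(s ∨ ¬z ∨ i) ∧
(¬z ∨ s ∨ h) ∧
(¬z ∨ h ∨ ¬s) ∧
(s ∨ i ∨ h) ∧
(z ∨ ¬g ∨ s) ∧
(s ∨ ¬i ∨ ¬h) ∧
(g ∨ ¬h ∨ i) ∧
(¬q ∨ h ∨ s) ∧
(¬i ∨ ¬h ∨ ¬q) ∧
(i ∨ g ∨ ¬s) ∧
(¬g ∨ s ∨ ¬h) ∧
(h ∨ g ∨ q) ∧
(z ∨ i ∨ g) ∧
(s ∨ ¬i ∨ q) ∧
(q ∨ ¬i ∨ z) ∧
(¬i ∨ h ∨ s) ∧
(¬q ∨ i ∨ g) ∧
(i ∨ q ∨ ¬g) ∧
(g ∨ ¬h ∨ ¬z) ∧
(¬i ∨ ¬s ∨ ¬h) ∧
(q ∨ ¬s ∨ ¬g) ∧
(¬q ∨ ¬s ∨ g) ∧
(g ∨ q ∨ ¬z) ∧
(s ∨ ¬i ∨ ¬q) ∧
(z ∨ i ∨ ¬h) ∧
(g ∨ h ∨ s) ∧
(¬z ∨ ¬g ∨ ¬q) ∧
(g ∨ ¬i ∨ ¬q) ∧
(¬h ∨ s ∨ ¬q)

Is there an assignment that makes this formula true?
Yes

Yes, the formula is satisfiable.

One satisfying assignment is: i=False, s=True, q=True, h=False, g=True, z=False

Verification: With this assignment, all 30 clauses evaluate to true.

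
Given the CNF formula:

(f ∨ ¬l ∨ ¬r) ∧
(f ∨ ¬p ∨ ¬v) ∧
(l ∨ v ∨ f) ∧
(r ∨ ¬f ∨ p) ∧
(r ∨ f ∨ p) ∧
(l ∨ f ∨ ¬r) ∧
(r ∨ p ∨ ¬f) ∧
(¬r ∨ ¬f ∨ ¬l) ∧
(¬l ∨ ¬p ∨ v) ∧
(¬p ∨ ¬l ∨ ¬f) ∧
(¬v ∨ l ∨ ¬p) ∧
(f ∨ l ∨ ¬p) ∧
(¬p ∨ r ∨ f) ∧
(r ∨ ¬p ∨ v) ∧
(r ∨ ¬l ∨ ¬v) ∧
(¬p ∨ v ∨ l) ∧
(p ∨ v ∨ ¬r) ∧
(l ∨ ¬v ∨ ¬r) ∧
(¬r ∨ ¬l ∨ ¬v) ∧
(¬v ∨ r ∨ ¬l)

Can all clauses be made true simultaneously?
No

No, the formula is not satisfiable.

No assignment of truth values to the variables can make all 20 clauses true simultaneously.

The formula is UNSAT (unsatisfiable).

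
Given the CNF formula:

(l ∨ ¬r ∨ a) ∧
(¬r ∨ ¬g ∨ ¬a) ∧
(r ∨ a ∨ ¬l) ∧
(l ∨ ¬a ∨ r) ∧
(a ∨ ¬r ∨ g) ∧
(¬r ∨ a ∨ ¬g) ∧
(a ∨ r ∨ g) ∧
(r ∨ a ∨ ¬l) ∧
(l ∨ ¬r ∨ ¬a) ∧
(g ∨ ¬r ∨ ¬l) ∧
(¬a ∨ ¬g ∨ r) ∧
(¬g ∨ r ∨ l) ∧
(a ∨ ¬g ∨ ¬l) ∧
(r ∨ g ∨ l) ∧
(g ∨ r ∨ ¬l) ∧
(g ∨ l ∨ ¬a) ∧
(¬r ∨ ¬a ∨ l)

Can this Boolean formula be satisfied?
No

No, the formula is not satisfiable.

No assignment of truth values to the variables can make all 17 clauses true simultaneously.

The formula is UNSAT (unsatisfiable).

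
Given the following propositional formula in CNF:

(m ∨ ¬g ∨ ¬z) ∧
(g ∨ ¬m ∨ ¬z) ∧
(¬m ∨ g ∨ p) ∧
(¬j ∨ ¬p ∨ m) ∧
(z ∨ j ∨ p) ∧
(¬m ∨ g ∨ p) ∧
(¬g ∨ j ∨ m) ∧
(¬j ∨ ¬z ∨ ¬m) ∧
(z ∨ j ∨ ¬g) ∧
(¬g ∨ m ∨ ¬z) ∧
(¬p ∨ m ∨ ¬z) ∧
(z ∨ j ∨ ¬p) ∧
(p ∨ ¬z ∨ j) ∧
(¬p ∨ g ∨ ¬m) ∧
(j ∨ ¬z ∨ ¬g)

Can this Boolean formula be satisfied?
Yes

Yes, the formula is satisfiable.

One satisfying assignment is: g=False, p=False, m=False, z=False, j=True

Verification: With this assignment, all 15 clauses evaluate to true.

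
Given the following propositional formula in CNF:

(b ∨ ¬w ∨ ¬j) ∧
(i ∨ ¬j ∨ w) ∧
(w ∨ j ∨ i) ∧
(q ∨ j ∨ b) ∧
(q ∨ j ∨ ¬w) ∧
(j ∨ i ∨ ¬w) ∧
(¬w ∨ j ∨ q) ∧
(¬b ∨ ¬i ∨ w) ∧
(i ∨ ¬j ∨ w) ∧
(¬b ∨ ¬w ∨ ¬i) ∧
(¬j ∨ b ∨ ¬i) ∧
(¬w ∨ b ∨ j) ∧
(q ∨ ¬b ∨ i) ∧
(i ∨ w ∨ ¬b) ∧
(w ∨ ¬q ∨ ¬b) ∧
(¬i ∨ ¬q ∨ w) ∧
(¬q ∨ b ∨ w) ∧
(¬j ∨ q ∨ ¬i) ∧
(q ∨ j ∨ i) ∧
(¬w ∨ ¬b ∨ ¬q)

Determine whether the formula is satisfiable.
No

No, the formula is not satisfiable.

No assignment of truth values to the variables can make all 20 clauses true simultaneously.

The formula is UNSAT (unsatisfiable).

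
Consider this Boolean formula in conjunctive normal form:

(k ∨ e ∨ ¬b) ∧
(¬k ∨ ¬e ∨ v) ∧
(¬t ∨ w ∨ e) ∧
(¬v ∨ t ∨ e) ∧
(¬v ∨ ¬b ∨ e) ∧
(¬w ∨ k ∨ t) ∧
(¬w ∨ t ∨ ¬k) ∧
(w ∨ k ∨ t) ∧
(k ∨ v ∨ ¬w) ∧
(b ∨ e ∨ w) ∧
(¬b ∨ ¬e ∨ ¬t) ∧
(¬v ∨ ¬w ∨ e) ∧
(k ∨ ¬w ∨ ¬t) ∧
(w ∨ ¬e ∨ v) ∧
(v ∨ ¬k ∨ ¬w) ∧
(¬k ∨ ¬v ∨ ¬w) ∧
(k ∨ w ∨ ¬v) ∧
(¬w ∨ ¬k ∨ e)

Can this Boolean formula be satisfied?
Yes

Yes, the formula is satisfiable.

One satisfying assignment is: v=False, w=False, t=False, b=True, e=False, k=True

Verification: With this assignment, all 18 clauses evaluate to true.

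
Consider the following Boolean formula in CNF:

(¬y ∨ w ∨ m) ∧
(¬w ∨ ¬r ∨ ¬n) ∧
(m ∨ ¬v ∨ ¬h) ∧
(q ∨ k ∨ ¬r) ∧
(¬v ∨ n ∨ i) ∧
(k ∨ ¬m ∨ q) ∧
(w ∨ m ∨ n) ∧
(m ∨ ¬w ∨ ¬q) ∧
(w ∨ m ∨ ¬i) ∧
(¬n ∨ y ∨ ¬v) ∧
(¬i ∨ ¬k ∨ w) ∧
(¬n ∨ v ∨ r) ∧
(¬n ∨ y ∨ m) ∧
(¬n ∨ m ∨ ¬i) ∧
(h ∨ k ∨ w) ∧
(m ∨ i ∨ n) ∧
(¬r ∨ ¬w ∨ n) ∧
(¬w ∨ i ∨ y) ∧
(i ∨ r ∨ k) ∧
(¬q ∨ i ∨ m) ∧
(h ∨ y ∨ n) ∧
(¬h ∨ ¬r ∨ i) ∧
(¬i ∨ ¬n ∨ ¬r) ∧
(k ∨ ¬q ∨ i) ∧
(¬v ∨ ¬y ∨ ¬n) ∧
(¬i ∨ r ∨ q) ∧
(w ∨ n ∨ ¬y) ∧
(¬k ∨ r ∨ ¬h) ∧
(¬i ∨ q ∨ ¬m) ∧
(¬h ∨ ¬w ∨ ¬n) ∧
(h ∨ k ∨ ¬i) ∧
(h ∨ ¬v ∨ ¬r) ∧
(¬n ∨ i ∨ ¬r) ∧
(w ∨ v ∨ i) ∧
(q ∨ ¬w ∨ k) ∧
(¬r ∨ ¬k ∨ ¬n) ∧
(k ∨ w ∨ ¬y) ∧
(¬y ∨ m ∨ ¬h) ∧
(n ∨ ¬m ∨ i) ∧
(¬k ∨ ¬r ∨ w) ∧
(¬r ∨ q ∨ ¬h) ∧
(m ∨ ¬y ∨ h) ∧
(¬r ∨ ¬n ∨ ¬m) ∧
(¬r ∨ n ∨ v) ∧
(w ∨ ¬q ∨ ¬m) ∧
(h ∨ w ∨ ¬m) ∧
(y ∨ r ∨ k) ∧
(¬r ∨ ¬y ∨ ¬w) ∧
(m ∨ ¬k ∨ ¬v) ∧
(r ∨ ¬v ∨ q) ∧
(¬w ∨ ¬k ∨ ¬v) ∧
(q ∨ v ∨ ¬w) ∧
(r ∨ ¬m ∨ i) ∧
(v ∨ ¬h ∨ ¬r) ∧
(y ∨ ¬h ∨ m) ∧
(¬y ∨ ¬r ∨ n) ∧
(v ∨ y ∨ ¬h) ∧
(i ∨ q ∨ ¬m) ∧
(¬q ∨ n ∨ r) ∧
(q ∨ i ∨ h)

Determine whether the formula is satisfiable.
No

No, the formula is not satisfiable.

No assignment of truth values to the variables can make all 60 clauses true simultaneously.

The formula is UNSAT (unsatisfiable).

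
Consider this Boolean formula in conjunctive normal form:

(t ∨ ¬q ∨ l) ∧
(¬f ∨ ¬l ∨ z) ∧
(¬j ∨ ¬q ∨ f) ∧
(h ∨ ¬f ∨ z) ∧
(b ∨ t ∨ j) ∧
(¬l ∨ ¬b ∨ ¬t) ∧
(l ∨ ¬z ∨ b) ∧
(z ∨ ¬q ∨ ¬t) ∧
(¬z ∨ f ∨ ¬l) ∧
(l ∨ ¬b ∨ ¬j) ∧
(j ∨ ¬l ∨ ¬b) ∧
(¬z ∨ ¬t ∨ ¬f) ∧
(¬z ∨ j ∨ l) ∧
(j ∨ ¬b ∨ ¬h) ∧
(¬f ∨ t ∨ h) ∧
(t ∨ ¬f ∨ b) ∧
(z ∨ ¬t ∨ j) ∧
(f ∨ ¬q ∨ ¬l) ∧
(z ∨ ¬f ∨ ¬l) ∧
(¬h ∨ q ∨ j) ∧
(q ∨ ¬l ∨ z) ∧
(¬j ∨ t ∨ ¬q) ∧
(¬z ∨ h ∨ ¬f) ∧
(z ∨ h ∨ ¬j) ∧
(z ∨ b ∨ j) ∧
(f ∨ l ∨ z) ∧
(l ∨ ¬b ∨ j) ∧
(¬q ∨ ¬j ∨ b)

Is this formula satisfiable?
Yes

Yes, the formula is satisfiable.

One satisfying assignment is: j=True, l=False, z=False, f=True, t=True, h=True, q=False, b=False

Verification: With this assignment, all 28 clauses evaluate to true.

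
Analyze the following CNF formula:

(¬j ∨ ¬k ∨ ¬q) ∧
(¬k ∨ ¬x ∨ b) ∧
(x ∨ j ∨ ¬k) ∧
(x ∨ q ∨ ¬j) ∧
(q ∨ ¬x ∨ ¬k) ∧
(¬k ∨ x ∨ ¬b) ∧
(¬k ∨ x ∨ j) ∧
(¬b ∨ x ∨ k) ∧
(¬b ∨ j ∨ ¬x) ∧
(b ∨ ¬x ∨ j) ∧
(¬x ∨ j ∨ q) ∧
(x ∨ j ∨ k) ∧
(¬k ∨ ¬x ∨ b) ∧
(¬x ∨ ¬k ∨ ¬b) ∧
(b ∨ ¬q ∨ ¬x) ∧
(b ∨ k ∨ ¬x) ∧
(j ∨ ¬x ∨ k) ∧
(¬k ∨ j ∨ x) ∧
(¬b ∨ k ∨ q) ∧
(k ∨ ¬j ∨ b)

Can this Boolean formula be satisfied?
Yes

Yes, the formula is satisfiable.

One satisfying assignment is: k=False, q=True, b=True, j=True, x=True

Verification: With this assignment, all 20 clauses evaluate to true.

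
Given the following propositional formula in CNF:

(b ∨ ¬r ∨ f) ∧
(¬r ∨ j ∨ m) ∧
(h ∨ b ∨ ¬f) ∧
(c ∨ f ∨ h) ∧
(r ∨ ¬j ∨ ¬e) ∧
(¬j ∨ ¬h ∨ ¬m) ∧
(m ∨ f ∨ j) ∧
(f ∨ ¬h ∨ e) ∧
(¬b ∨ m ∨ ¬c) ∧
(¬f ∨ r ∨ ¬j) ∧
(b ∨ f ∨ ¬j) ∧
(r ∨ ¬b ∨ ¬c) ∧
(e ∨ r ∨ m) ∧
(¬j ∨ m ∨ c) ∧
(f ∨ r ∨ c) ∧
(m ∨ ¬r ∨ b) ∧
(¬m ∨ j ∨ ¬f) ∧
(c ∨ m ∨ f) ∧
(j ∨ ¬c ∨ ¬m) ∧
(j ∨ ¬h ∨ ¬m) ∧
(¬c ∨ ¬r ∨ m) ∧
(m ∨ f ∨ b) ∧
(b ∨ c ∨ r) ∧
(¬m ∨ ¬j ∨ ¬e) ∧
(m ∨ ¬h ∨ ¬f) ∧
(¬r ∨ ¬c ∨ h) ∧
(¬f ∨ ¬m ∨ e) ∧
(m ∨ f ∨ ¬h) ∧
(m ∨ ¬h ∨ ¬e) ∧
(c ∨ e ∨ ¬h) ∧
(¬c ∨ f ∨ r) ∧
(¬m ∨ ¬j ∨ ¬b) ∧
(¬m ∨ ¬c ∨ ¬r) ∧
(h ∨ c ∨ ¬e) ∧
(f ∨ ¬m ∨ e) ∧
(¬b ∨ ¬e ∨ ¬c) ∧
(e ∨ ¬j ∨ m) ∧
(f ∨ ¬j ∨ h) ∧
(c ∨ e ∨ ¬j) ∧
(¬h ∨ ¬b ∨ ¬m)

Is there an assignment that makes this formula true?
No

No, the formula is not satisfiable.

No assignment of truth values to the variables can make all 40 clauses true simultaneously.

The formula is UNSAT (unsatisfiable).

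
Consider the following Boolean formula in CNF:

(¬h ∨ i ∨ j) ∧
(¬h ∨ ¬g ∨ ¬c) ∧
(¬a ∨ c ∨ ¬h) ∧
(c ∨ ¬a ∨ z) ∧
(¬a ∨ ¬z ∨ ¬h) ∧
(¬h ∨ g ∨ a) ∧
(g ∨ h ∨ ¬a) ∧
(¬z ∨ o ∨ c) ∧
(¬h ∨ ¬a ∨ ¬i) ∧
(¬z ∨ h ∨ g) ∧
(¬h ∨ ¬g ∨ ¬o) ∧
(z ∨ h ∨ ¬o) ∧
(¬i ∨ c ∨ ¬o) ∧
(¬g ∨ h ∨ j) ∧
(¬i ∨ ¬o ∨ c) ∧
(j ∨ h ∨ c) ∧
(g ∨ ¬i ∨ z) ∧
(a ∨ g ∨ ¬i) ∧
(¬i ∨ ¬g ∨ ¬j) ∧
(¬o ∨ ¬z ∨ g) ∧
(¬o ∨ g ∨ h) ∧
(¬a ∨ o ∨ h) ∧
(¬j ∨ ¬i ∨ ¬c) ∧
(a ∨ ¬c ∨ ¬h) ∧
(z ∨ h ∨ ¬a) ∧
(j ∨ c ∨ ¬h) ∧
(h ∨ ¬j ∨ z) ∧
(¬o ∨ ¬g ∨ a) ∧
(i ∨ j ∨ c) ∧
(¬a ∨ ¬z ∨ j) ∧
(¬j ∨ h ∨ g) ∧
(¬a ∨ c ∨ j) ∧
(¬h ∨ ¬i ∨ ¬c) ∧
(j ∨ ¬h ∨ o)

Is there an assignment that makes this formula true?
Yes

Yes, the formula is satisfiable.

One satisfying assignment is: j=True, h=True, o=False, z=False, c=False, a=False, i=False, g=True

Verification: With this assignment, all 34 clauses evaluate to true.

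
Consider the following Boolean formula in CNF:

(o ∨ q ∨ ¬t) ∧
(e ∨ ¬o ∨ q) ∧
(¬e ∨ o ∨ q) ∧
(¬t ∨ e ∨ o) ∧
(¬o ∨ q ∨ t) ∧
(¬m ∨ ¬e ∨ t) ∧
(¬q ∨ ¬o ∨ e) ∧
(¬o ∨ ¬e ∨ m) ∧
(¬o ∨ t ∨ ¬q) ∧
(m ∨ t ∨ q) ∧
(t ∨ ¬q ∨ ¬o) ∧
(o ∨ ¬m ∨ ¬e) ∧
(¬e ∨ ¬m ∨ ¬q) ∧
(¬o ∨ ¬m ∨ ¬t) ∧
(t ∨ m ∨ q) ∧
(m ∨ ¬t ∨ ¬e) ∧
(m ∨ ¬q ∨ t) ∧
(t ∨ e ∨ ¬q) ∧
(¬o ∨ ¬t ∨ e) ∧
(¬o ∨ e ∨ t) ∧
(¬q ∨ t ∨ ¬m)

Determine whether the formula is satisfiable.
Yes

Yes, the formula is satisfiable.

One satisfying assignment is: t=False, o=False, m=True, q=False, e=False

Verification: With this assignment, all 21 clauses evaluate to true.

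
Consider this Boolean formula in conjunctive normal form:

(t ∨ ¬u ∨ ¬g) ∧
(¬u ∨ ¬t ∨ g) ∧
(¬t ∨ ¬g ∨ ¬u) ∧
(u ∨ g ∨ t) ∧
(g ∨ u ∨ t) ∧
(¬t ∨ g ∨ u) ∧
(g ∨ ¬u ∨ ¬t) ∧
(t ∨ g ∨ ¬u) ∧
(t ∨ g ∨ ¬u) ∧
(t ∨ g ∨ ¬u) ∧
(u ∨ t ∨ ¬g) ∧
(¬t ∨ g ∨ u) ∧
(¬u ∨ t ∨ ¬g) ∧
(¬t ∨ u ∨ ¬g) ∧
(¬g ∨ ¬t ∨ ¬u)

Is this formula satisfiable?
No

No, the formula is not satisfiable.

No assignment of truth values to the variables can make all 15 clauses true simultaneously.

The formula is UNSAT (unsatisfiable).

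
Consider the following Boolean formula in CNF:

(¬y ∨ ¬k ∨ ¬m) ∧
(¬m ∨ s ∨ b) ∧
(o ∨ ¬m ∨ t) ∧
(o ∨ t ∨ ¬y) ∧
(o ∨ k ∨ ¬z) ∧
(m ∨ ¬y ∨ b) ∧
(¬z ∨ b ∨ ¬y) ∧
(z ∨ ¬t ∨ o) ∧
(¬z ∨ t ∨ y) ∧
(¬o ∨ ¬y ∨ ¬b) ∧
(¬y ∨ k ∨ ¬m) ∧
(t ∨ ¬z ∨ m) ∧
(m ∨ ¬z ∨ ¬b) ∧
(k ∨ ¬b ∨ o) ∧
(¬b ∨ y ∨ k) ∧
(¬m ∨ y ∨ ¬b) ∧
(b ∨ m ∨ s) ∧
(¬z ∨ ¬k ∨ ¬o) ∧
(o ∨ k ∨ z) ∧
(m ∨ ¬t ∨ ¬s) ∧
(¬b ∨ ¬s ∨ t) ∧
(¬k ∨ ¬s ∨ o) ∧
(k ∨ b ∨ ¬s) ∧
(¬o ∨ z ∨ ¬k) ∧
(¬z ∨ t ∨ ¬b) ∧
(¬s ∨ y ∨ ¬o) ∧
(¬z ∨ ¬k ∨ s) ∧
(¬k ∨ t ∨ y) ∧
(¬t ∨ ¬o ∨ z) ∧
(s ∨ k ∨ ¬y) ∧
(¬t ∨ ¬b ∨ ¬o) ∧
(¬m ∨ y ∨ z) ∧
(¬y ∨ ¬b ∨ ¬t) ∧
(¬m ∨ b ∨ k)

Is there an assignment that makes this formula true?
No

No, the formula is not satisfiable.

No assignment of truth values to the variables can make all 34 clauses true simultaneously.

The formula is UNSAT (unsatisfiable).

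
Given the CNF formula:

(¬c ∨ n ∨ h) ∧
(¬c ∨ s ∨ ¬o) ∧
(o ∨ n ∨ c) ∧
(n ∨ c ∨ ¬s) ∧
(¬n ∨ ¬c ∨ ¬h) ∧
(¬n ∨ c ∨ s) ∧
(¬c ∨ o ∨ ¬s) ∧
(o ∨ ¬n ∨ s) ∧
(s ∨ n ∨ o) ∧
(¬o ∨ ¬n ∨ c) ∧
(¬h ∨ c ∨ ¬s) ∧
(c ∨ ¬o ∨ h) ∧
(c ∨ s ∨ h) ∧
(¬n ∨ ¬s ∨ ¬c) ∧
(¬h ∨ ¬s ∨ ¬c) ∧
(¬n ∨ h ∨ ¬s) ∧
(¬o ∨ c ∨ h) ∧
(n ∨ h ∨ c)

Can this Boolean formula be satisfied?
Yes

Yes, the formula is satisfiable.

One satisfying assignment is: o=True, s=False, c=False, h=True, n=False

Verification: With this assignment, all 18 clauses evaluate to true.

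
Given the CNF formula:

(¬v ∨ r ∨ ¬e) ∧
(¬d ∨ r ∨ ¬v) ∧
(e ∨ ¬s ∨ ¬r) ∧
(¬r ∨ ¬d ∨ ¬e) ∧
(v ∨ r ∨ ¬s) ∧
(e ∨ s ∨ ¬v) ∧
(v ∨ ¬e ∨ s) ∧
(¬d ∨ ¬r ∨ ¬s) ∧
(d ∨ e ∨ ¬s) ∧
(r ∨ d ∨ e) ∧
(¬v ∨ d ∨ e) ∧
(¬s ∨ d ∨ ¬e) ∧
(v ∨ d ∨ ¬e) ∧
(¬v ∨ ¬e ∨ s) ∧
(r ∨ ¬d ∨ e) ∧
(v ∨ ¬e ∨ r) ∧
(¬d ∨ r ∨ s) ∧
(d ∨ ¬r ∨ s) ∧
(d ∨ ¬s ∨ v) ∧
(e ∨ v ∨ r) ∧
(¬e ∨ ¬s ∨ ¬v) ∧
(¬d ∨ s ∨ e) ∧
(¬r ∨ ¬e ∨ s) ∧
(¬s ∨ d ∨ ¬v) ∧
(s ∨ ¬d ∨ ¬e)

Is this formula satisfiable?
No

No, the formula is not satisfiable.

No assignment of truth values to the variables can make all 25 clauses true simultaneously.

The formula is UNSAT (unsatisfiable).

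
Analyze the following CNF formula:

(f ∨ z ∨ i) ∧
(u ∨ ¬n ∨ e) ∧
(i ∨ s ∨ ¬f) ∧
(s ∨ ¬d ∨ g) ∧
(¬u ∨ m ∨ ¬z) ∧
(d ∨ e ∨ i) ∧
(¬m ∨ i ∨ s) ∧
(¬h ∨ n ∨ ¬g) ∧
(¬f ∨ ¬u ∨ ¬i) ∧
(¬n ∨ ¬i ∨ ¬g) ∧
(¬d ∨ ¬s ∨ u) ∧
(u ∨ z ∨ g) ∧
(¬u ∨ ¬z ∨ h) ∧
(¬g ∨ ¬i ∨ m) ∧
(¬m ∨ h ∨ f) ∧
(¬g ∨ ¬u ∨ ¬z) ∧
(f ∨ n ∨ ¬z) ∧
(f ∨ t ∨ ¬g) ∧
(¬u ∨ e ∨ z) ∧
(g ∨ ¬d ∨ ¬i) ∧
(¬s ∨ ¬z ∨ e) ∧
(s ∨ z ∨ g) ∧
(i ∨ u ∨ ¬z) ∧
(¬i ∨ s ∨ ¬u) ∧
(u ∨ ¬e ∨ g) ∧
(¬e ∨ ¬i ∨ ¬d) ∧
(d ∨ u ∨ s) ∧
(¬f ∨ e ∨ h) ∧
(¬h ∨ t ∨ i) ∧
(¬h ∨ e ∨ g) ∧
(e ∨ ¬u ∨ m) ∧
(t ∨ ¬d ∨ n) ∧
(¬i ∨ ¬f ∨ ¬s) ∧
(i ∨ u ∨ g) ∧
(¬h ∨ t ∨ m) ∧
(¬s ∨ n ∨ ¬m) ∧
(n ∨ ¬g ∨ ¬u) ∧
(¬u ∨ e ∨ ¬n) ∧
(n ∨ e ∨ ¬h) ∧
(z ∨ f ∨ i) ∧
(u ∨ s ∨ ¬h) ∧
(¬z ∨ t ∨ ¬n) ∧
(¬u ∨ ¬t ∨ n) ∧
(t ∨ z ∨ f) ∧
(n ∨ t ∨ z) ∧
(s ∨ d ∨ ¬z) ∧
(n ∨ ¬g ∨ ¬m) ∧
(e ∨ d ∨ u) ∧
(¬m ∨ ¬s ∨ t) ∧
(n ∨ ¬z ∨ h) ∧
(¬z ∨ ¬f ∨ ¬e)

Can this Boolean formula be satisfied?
Yes

Yes, the formula is satisfiable.

One satisfying assignment is: n=True, s=True, g=False, d=False, h=False, m=False, t=False, z=False, e=True, f=True, i=False, u=True

Verification: With this assignment, all 51 clauses evaluate to true.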